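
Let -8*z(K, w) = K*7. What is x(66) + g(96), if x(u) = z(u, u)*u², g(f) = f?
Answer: -251463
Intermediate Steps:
z(K, w) = -7*K/8 (z(K, w) = -K*7/8 = -7*K/8)
x(u) = -7*u³/8 (x(u) = (-7*u/8)*u² = -7*u³/8)
x(66) + g(96) = -7/8*66³ + 96 = -7/8*287496 + 96 = -251559 + 96 = -251463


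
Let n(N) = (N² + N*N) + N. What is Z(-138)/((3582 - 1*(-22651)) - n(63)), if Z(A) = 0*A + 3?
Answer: 3/18232 ≈ 0.00016455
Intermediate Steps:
Z(A) = 3 (Z(A) = 0 + 3 = 3)
n(N) = N + 2*N² (n(N) = (N² + N²) + N = 2*N² + N = N + 2*N²)
Z(-138)/((3582 - 1*(-22651)) - n(63)) = 3/((3582 - 1*(-22651)) - 63*(1 + 2*63)) = 3/((3582 + 22651) - 63*(1 + 126)) = 3/(26233 - 63*127) = 3/(26233 - 1*8001) = 3/(26233 - 8001) = 3/18232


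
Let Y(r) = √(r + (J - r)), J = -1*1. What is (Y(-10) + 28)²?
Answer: (28 + I)² ≈ 783.0 + 56.0*I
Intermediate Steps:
J = -1
Y(r) = I (Y(r) = √(r + (-1 - r)) = √(-1) = I)
(Y(-10) + 28)² = (I + 28)² = (28 + I)²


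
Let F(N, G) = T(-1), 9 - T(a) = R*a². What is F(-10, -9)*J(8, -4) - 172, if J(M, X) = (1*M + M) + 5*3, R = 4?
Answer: -17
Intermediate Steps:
T(a) = 9 - 4*a²
F(N, G) = 5 (F(N, G) = 9 - 4*(-1)² = 9 - 4*1 = 9 - 4 = 5)
J(M, X) = 15 + 2*M (J(M, X) = (M + M) + 15 = 2*M + 15 = 15 + 2*M)
F(-10, -9)*J(8, -4) - 172 = 5*(15 + 2*8) - 172 = 5*(15 + 16) - 172 = 5*31 - 172 = 155 - 172 = -17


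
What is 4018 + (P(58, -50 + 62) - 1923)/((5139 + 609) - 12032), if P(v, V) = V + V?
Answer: 25251011/6284 ≈ 4018.3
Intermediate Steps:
P(v, V) = 2*V
4018 + (P(58, -50 + 62) - 1923)/((5139 + 609) - 12032) = 4018 + (2*(-50 + 62) - 1923)/((5139 + 609) - 12032) = 4018 + (2*12 - 1923)/(5748 - 12032) = 4018 + (24 - 1923)/(-6284) = 4018 - 1899*(-1/6284) = 4018 + 1899/6284 = 25251011/6284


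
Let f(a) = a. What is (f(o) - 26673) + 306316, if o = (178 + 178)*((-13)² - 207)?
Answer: 266115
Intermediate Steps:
o = -13528 (o = 356*(169 - 207) = 356*(-38) = -13528)
(f(o) - 26673) + 306316 = (-13528 - 26673) + 306316 = -40201 + 306316 = 266115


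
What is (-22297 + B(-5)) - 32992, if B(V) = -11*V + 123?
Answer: -55111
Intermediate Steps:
B(V) = 123 - 11*V
(-22297 + B(-5)) - 32992 = (-22297 + (123 - 11*(-5))) - 32992 = (-22297 + (123 + 55)) - 32992 = (-22297 + 178) - 32992 = -22119 - 32992 = -55111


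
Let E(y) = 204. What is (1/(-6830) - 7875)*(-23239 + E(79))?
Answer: 247793258357/1366 ≈ 1.8140e+8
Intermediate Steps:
(1/(-6830) - 7875)*(-23239 + E(79)) = (1/(-6830) - 7875)*(-23239 + 204) = (-1/6830 - 7875)*(-23035) = -53786251/6830*(-23035) = 247793258357/1366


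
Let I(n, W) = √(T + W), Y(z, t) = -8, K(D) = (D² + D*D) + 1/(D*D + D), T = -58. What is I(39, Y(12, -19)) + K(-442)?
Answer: 76161483217/194922 + I*√66 ≈ 3.9073e+5 + 8.124*I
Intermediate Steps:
K(D) = 1/(D + D²) + 2*D² (K(D) = (D² + D²) + 1/(D² + D) = 2*D² + 1/(D + D²) = 1/(D + D²) + 2*D²)
I(n, W) = √(-58 + W)
I(39, Y(12, -19)) + K(-442) = √(-58 - 8) + (1 + 2*(-442)³ + 2*(-442)⁴)/((-442)*(1 - 442)) = √(-66) - 1/442*(1 + 2*(-86350888) + 2*38167092496)/(-441) = I*√66 - 1/442*(-1/441)*(1 - 172701776 + 76334184992) = I*√66 - 1/442*(-1/441)*76161483217 = I*√66 + 76161483217/194922 = 76161483217/194922 + I*√66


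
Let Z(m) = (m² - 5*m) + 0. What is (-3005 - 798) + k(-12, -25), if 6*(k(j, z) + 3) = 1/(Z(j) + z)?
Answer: -4087643/1074 ≈ -3806.0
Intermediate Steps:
Z(m) = m² - 5*m
k(j, z) = -3 + 1/(6*(z + j*(-5 + j))) (k(j, z) = -3 + 1/(6*(j*(-5 + j) + z)) = -3 + 1/(6*(z + j*(-5 + j))))
(-3005 - 798) + k(-12, -25) = (-3005 - 798) + (⅙ - 3*(-25) - 3*(-12)*(-5 - 12))/(-25 - 12*(-5 - 12)) = -3803 + (⅙ + 75 - 3*(-12)*(-17))/(-25 - 12*(-17)) = -3803 + (⅙ + 75 - 612)/(-25 + 204) = -3803 - 3221/6/179 = -3803 + (1/179)*(-3221/6) = -3803 - 3221/1074 = -4087643/1074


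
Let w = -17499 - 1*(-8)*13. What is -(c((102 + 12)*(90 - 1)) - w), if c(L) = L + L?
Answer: -37687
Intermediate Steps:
c(L) = 2*L
w = -17395 (w = -17499 - (-8)*13 = -17499 - 1*(-104) = -17499 + 104 = -17395)
-(c((102 + 12)*(90 - 1)) - w) = -(2*((102 + 12)*(90 - 1)) - 1*(-17395)) = -(2*(114*89) + 17395) = -(2*10146 + 17395) = -(20292 + 17395) = -1*37687 = -37687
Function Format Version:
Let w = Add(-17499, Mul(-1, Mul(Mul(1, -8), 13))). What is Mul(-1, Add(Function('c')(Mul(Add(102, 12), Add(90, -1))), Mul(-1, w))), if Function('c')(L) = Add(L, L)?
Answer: -37687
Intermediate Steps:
Function('c')(L) = Mul(2, L)
w = -17395 (w = Add(-17499, Mul(-1, Mul(-8, 13))) = Add(-17499, Mul(-1, -104)) = Add(-17499, 104) = -17395)
Mul(-1, Add(Function('c')(Mul(Add(102, 12), Add(90, -1))), Mul(-1, w))) = Mul(-1, Add(Mul(2, Mul(Add(102, 12), Add(90, -1))), Mul(-1, -17395))) = Mul(-1, Add(Mul(2, Mul(114, 89)), 17395)) = Mul(-1, Add(Mul(2, 10146), 17395)) = Mul(-1, Add(20292, 17395)) = Mul(-1, 37687) = -37687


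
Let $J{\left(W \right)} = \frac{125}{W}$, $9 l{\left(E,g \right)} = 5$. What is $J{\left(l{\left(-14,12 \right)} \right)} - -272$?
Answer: $497$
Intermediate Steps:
$l{\left(E,g \right)} = \frac{5}{9}$ ($l{\left(E,g \right)} = \frac{1}{9} \cdot 5 = \frac{5}{9}$)
$J{\left(l{\left(-14,12 \right)} \right)} - -272 = \frac{125}{\frac{5}{9}} - -272 = 125 \cdot \frac{9}{5} + 272 = 225 + 272 = 497$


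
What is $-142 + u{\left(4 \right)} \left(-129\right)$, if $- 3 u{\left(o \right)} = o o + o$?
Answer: $718$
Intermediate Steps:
$u{\left(o \right)} = - \frac{o}{3} - \frac{o^{2}}{3}$ ($u{\left(o \right)} = - \frac{o o + o}{3} = - \frac{o^{2} + o}{3} = - \frac{o + o^{2}}{3} = - \frac{o}{3} - \frac{o^{2}}{3}$)
$-142 + u{\left(4 \right)} \left(-129\right) = -142 + \left(- \frac{1}{3}\right) 4 \left(1 + 4\right) \left(-129\right) = -142 + \left(- \frac{1}{3}\right) 4 \cdot 5 \left(-129\right) = -142 - -860 = -142 + 860 = 718$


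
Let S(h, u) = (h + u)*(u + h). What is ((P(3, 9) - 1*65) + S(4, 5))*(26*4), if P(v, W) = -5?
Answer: 1144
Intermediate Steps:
S(h, u) = (h + u)² (S(h, u) = (h + u)*(h + u) = (h + u)²)
((P(3, 9) - 1*65) + S(4, 5))*(26*4) = ((-5 - 1*65) + (4 + 5)²)*(26*4) = ((-5 - 65) + 9²)*104 = (-70 + 81)*104 = 11*104 = 1144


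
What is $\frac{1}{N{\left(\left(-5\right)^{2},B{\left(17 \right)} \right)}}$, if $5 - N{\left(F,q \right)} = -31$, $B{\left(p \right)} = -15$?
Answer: $\frac{1}{36} \approx 0.027778$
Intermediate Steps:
$N{\left(F,q \right)} = 36$ ($N{\left(F,q \right)} = 5 - -31 = 5 + 31 = 36$)
$\frac{1}{N{\left(\left(-5\right)^{2},B{\left(17 \right)} \right)}} = \frac{1}{36}$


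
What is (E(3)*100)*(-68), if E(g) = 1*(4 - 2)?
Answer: -13600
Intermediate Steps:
E(g) = 2 (E(g) = 1*2 = 2)
(E(3)*100)*(-68) = (2*100)*(-68) = 200*(-68) = -13600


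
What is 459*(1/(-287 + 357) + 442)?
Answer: 14201919/70 ≈ 2.0288e+5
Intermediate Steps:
459*(1/(-287 + 357) + 442) = 459*(1/70 + 442) = 459*(30941/70) = 14201919/70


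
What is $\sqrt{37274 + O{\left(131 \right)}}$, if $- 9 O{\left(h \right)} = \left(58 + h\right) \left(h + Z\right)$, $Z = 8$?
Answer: $\sqrt{34355} \approx 185.35$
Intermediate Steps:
$O{\left(h \right)} = - \frac{\left(8 + h\right) \left(58 + h\right)}{9}$ ($O{\left(h \right)} = - \frac{\left(58 + h\right) \left(h + 8\right)}{9} = - \frac{\left(58 + h\right) \left(8 + h\right)}{9} = - \frac{\left(8 + h\right) \left(58 + h\right)}{9}$)
$\sqrt{37274 + O{\left(131 \right)}} = \sqrt{37274 - \left(\frac{9110}{9} + \frac{17161}{9}\right)} = \sqrt{37274 - 2919} = \sqrt{34355}$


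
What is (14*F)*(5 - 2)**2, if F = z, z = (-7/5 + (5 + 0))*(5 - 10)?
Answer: -2268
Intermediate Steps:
z = -18 (z = (-7*1/5 + 5)*(-5) = (-7/5 + 5)*(-5) = (18/5)*(-5) = -18)
F = -18
(14*F)*(5 - 2)**2 = (14*(-18))*(5 - 2)**2 = -252*3**2 = -252*9 = -2268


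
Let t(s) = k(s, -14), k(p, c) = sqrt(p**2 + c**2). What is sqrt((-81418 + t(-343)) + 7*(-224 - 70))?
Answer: sqrt(-83476 + 7*sqrt(2405)) ≈ 288.33*I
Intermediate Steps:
k(p, c) = sqrt(c**2 + p**2)
t(s) = sqrt(196 + s**2) (t(s) = sqrt((-14)**2 + s**2) = sqrt(196 + s**2))
sqrt((-81418 + t(-343)) + 7*(-224 - 70)) = sqrt((-81418 + sqrt(196 + (-343)**2)) + 7*(-224 - 70)) = sqrt((-81418 + sqrt(196 + 117649)) + 7*(-294)) = sqrt((-81418 + sqrt(117845)) - 2058) = sqrt((-81418 + 7*sqrt(2405)) - 2058) = sqrt(-83476 + 7*sqrt(2405))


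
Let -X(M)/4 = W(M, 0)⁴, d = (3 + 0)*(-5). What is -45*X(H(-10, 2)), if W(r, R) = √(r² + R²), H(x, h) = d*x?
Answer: 91125000000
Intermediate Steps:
d = -15 (d = 3*(-5) = -15)
H(x, h) = -15*x
W(r, R) = √(R² + r²)
X(M) = -4*M⁴ (X(M) = -4*(0² + M²)² = -4*(0 + M²)² = -4*M⁴)
-45*X(H(-10, 2)) = -(-180)*(-15*(-10))⁴ = -(-180)*150⁴ = -(-180)*506250000 = -45*(-2025000000) = 91125000000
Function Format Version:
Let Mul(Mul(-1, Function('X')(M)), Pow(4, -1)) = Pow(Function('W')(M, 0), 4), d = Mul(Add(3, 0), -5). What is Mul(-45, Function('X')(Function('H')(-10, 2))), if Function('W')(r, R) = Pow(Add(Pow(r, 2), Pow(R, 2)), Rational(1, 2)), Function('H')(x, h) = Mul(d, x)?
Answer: 91125000000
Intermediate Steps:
d = -15 (d = Mul(3, -5) = -15)
Function('H')(x, h) = Mul(-15, x)
Function('W')(r, R) = Pow(Add(Pow(R, 2), Pow(r, 2)), Rational(1, 2))
Function('X')(M) = Mul(-4, Pow(M, 4)) (Function('X')(M) = Mul(-4, Pow(Pow(Add(Pow(0, 2), Pow(M, 2)), Rational(1, 2)), 4)) = Mul(-4, Pow(Pow(Add(0, Pow(M, 2)), Rational(1, 2)), 4)) = Mul(-4, Pow(Pow(Pow(M, 2), Rational(1, 2)), 4)) = Mul(-4, Pow(M, 4)))
Mul(-45, Function('X')(Function('H')(-10, 2))) = Mul(-45, Mul(-4, Pow(Mul(-15, -10), 4))) = Mul(-45, Mul(-4, Pow(150, 4))) = Mul(-45, Mul(-4, 506250000)) = Mul(-45, -2025000000) = 91125000000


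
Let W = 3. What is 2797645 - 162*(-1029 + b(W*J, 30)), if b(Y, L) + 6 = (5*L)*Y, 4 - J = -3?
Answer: 2455015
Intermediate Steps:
J = 7 (J = 4 - 1*(-3) = 4 + 3 = 7)
b(Y, L) = -6 + 5*L*Y (b(Y, L) = -6 + (5*L)*Y = -6 + 5*L*Y)
2797645 - 162*(-1029 + b(W*J, 30)) = 2797645 - 162*(-1029 + (-6 + 5*30*(3*7))) = 2797645 - 162*(-1029 + (-6 + 5*30*21)) = 2797645 - 162*(-1029 + (-6 + 3150)) = 2797645 - 162*(-1029 + 3144) = 2797645 - 162*2115 = 2797645 - 342630 = 2455015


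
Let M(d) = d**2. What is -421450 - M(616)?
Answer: -800906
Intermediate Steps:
-421450 - M(616) = -421450 - 1*616**2 = -421450 - 1*379456 = -421450 - 379456 = -800906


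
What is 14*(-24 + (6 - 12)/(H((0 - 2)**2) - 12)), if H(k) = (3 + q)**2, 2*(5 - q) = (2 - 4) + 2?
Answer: -4389/13 ≈ -337.62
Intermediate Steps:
q = 5 (q = 5 - ((2 - 4) + 2)/2 = 5 - (-2 + 2)/2 = 5 - 1/2*0 = 5 + 0 = 5)
H(k) = 64 (H(k) = (3 + 5)**2 = 8**2 = 64)
14*(-24 + (6 - 12)/(H((0 - 2)**2) - 12)) = 14*(-24 + (6 - 12)/(64 - 12)) = 14*(-24 - 6/52) = 14*(-24 - 6*1/52) = 14*(-24 - 3/26) = 14*(-627/26) = -4389/13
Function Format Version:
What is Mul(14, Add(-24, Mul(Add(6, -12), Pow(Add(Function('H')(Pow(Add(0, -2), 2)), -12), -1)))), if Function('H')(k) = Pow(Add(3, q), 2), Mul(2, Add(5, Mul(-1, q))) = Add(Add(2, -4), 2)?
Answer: Rational(-4389, 13) ≈ -337.62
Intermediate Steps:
q = 5 (q = Add(5, Mul(Rational(-1, 2), Add(Add(2, -4), 2))) = Add(5, Mul(Rational(-1, 2), Add(-2, 2))) = Add(5, Mul(Rational(-1, 2), 0)) = Add(5, 0) = 5)
Function('H')(k) = 64 (Function('H')(k) = Pow(Add(3, 5), 2) = Pow(8, 2) = 64)
Mul(14, Add(-24, Mul(Add(6, -12), Pow(Add(Function('H')(Pow(Add(0, -2), 2)), -12), -1)))) = Mul(14, Add(-24, Mul(Add(6, -12), Pow(Add(64, -12), -1)))) = Mul(14, Add(-24, Mul(-6, Pow(52, -1)))) = Mul(14, Add(-24, Mul(-6, Rational(1, 52)))) = Mul(14, Add(-24, Rational(-3, 26))) = Mul(14, Rational(-627, 26)) = Rational(-4389, 13)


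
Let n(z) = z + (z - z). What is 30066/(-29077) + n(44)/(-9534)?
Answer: -143964316/138610059 ≈ -1.0386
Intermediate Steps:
n(z) = z (n(z) = z + 0 = z)
30066/(-29077) + n(44)/(-9534) = 30066/(-29077) + 44/(-9534) = 30066*(-1/29077) + 44*(-1/9534) = -30066/29077 - 22/4767 = -143964316/138610059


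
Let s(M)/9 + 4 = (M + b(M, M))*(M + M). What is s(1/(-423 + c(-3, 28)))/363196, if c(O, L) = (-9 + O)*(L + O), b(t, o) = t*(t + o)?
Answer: -755865413/7625765455674 ≈ -9.9120e-5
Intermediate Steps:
b(t, o) = t*(o + t)
s(M) = -36 + 18*M*(M + 2*M²) (s(M) = -36 + 9*((M + M*(M + M))*(M + M)) = -36 + 9*((M + M*(2*M))*(2*M)) = -36 + 9*((M + 2*M²)*(2*M)) = -36 + 9*(2*M*(M + 2*M²)) = -36 + 18*M*(M + 2*M²))
s(1/(-423 + c(-3, 28)))/363196 = (-36 + 18*(1/(-423 + ((-3)² - 9*28 - 9*(-3) + 28*(-3))))² + 36*(1/(-423 + ((-3)² - 9*28 - 9*(-3) + 28*(-3))))³)/363196 = (-36 + 18*(1/(-423 + (9 - 252 + 27 - 84)))² + 36*(1/(-423 + (9 - 252 + 27 - 84)))³)*(1/363196) = (-36 + 18*(1/(-423 - 300))² + 36*(1/(-423 - 300))³)*(1/363196) = (-36 + 18*(1/(-723))² + 36*(1/(-723))³)*(1/363196) = (-36 + 18*(-1/723)² + 36*(-1/723)³)*(1/363196) = (-36 + 18*(1/522729) + 36*(-1/377933067))*(1/363196) = (-36 + 2/58081 - 4/41992563)*(1/363196) = -1511730826/41992563*1/363196 = -755865413/7625765455674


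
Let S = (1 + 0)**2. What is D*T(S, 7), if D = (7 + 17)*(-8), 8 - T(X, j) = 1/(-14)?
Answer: -10848/7 ≈ -1549.7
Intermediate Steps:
S = 1 (S = 1**2 = 1)
T(X, j) = 113/14 (T(X, j) = 8 - 1/(-14) = 8 - 1*(-1/14) = 8 + 1/14 = 113/14)
D = -192 (D = 24*(-8) = -192)
D*T(S, 7) = -192*113/14 = -10848/7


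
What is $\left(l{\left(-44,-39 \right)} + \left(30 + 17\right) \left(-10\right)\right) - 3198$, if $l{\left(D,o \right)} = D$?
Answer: $-3712$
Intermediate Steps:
$\left(l{\left(-44,-39 \right)} + \left(30 + 17\right) \left(-10\right)\right) - 3198 = \left(-44 + \left(30 + 17\right) \left(-10\right)\right) - 3198 = \left(-44 + 47 \left(-10\right)\right) - 3198 = \left(-44 - 470\right) - 3198 = -514 - 3198 = -3712$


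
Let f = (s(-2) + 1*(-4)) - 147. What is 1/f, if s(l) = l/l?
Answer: -1/150 ≈ -0.0066667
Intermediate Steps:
s(l) = 1
f = -150 (f = (1 + 1*(-4)) - 147 = (1 - 4) - 147 = -3 - 147 = -150)
1/f = 1/(-150) = -1/150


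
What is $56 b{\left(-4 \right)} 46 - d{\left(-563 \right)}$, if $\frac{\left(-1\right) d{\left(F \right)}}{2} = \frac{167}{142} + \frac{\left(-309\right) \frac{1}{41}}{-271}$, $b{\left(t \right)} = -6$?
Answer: $- \frac{12191045321}{788881} \approx -15454.0$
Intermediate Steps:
$d{\left(F \right)} = - \frac{1899415}{788881}$ ($d{\left(F \right)} = - 2 \left(\frac{167}{142} + \frac{\left(-309\right) \frac{1}{41}}{-271}\right) = - 2 \left(167 \cdot \frac{1}{142} + \left(-309\right) \frac{1}{41} \left(- \frac{1}{271}\right)\right) = - 2 \left(\frac{167}{142} - - \frac{309}{11111}\right) = - 2 \left(\frac{167}{142} + \frac{309}{11111}\right) = \left(-2\right) \frac{1899415}{1577762} = - \frac{1899415}{788881}$)
$56 b{\left(-4 \right)} 46 - d{\left(-563 \right)} = 56 \left(-6\right) 46 - - \frac{1899415}{788881} = \left(-336\right) 46 + \frac{1899415}{788881} = -15456 + \frac{1899415}{788881} = - \frac{12191045321}{788881}$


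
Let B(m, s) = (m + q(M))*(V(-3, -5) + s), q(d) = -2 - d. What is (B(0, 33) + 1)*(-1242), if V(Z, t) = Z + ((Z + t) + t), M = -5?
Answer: -64584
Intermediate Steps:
V(Z, t) = 2*Z + 2*t (V(Z, t) = Z + (Z + 2*t) = 2*Z + 2*t)
B(m, s) = (-16 + s)*(3 + m) (B(m, s) = (m + (-2 - 1*(-5)))*((2*(-3) + 2*(-5)) + s) = (m + (-2 + 5))*((-6 - 10) + s) = (m + 3)*(-16 + s) = (3 + m)*(-16 + s) = (-16 + s)*(3 + m))
(B(0, 33) + 1)*(-1242) = ((-48 - 16*0 + 3*33 + 0*33) + 1)*(-1242) = ((-48 + 0 + 99 + 0) + 1)*(-1242) = (51 + 1)*(-1242) = 52*(-1242) = -64584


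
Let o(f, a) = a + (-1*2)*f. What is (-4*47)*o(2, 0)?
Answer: 752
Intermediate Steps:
o(f, a) = a - 2*f
(-4*47)*o(2, 0) = (-4*47)*(0 - 2*2) = -188*(0 - 4) = -188*(-4) = 752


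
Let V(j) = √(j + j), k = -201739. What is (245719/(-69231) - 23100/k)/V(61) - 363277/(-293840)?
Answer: 363277/293840 - 47971869241*√122/1703924310498 ≈ 0.92534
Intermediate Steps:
V(j) = √2*√j (V(j) = √(2*j) = √2*√j)
(245719/(-69231) - 23100/k)/V(61) - 363277/(-293840) = (245719/(-69231) - 23100/(-201739))/((√2*√61)) - 363277/(-293840) = (245719*(-1/69231) - 23100*(-1/201739))/(√122) - 363277*(-1/293840) = (-245719/69231 + 23100/201739)*(√122/122) + 363277/293840 = -47971869241*√122/1703924310498 + 363277/293840 = 363277/293840 - 47971869241*√122/1703924310498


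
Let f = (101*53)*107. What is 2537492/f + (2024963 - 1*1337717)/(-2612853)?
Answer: 2078819668670/498855475221 ≈ 4.1672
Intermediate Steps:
f = 572771 (f = 5353*107 = 572771)
2537492/f + (2024963 - 1*1337717)/(-2612853) = 2537492/572771 + (2024963 - 1*1337717)/(-2612853) = 2537492*(1/572771) + (2024963 - 1337717)*(-1/2612853) = 2537492/572771 + 687246*(-1/2612853) = 2537492/572771 - 229082/870951 = 2078819668670/498855475221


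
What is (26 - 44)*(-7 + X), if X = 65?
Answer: -1044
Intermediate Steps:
(26 - 44)*(-7 + X) = (26 - 44)*(-7 + 65) = -18*58 = -1044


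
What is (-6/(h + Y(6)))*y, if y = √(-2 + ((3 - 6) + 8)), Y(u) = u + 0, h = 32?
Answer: -3*√3/19 ≈ -0.27348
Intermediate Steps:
Y(u) = u
y = √3 (y = √(-2 + (-3 + 8)) = √(-2 + 5) = √3 ≈ 1.7320)
(-6/(h + Y(6)))*y = (-6/(32 + 6))*√3 = (-6/38)*√3 = ((1/38)*(-6))*√3 = -3*√3/19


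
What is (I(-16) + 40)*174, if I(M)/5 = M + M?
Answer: -20880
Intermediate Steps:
I(M) = 10*M (I(M) = 5*(M + M) = 5*(2*M) = 10*M)
(I(-16) + 40)*174 = (10*(-16) + 40)*174 = (-160 + 40)*174 = -120*174 = -20880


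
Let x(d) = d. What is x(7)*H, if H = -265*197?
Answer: -365435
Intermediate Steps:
H = -52205
x(7)*H = 7*(-52205) = -365435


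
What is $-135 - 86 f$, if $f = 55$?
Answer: $-4865$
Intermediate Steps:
$-135 - 86 f = -135 - 4730 = -4865$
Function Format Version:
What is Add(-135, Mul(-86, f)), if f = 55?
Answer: -4865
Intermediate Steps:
Add(-135, Mul(-86, f)) = Add(-135, Mul(-86, 55)) = Add(-135, -4730) = -4865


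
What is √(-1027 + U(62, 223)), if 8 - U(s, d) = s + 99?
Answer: 2*I*√295 ≈ 34.351*I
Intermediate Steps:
U(s, d) = -91 - s (U(s, d) = 8 - (s + 99) = 8 - (99 + s) = 8 + (-99 - s) = -91 - s)
√(-1027 + U(62, 223)) = √(-1027 + (-91 - 1*62)) = √(-1027 + (-91 - 62)) = √(-1027 - 153) = √(-1180) = 2*I*√295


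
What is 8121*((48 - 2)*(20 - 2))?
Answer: 6724188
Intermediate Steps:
8121*((48 - 2)*(20 - 2)) = 8121*(46*18) = 8121*828 = 6724188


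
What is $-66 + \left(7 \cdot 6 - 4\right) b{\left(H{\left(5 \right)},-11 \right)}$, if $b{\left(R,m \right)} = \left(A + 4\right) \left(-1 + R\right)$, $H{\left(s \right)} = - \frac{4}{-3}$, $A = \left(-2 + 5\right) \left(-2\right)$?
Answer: $- \frac{274}{3} \approx -91.333$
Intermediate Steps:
$A = -6$ ($A = 3 \left(-2\right) = -6$)
$H{\left(s \right)} = \frac{4}{3}$ ($H{\left(s \right)} = \left(-4\right) \left(- \frac{1}{3}\right) = \frac{4}{3}$)
$b{\left(R,m \right)} = 2 - 2 R$ ($b{\left(R,m \right)} = \left(-6 + 4\right) \left(-1 + R\right) = - 2 \left(-1 + R\right) = 2 - 2 R$)
$-66 + \left(7 \cdot 6 - 4\right) b{\left(H{\left(5 \right)},-11 \right)} = -66 + \left(7 \cdot 6 - 4\right) \left(2 - \frac{8}{3}\right) = -66 + \left(42 - 4\right) \left(2 - \frac{8}{3}\right) = -66 + 38 \left(- \frac{2}{3}\right) = -66 - \frac{76}{3} = - \frac{274}{3}$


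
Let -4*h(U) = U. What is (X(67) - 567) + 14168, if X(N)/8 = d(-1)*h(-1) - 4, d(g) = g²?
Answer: 13571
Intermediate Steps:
h(U) = -U/4
X(N) = -30 (X(N) = 8*((-1)²*(-¼*(-1)) - 4) = 8*(1*(¼) - 4) = 8*(¼ - 4) = 8*(-15/4) = -30)
(X(67) - 567) + 14168 = (-30 - 567) + 14168 = -597 + 14168 = 13571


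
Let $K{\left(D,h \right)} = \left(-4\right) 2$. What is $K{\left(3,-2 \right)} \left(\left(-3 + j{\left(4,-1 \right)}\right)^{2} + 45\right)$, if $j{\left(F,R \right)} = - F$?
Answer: $-752$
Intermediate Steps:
$K{\left(D,h \right)} = -8$
$K{\left(3,-2 \right)} \left(\left(-3 + j{\left(4,-1 \right)}\right)^{2} + 45\right) = - 8 \left(\left(-3 - 4\right)^{2} + 45\right) = - 8 \left(\left(-7\right)^{2} + 45\right) = - 8 \left(49 + 45\right) = \left(-8\right) 94 = -752$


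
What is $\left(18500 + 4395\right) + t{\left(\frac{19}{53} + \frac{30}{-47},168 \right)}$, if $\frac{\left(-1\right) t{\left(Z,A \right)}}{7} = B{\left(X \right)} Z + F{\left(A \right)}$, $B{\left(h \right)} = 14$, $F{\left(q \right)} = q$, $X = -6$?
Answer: $\frac{54170335}{2491} \approx 21746.0$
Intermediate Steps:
$t{\left(Z,A \right)} = - 98 Z - 7 A$ ($t{\left(Z,A \right)} = - 7 \left(14 Z + A\right) = - 7 \left(A + 14 Z\right) = - 98 Z - 7 A$)
$\left(18500 + 4395\right) + t{\left(\frac{19}{53} + \frac{30}{-47},168 \right)} = \left(18500 + 4395\right) - \left(1176 + 98 \left(\frac{19}{53} + \frac{30}{-47}\right)\right) = 22895 - \left(1176 + 98 \left(19 \cdot \frac{1}{53} + 30 \left(- \frac{1}{47}\right)\right)\right) = 22895 - \left(1176 + 98 \left(\frac{19}{53} - \frac{30}{47}\right)\right) = 22895 - \frac{2861110}{2491} = \frac{54170335}{2491}$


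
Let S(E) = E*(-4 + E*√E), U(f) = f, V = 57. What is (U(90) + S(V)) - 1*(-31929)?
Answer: 31791 + 3249*√57 ≈ 56320.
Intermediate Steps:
S(E) = E*(-4 + E^(3/2))
(U(90) + S(V)) - 1*(-31929) = (90 + (57^(5/2) - 4*57)) - 1*(-31929) = (90 + (3249*√57 - 228)) + 31929 = (90 + (-228 + 3249*√57)) + 31929 = (-138 + 3249*√57) + 31929 = 31791 + 3249*√57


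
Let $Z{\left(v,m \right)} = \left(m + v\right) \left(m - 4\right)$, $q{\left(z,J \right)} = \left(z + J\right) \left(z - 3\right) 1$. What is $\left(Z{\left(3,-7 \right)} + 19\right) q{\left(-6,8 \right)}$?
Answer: $-1134$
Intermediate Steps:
$q{\left(z,J \right)} = \left(-3 + z\right) \left(J + z\right)$ ($q{\left(z,J \right)} = \left(J + z\right) \left(-3 + z\right) 1 = \left(-3 + z\right) \left(J + z\right) 1 = \left(-3 + z\right) \left(J + z\right)$)
$Z{\left(v,m \right)} = \left(-4 + m\right) \left(m + v\right)$ ($Z{\left(v,m \right)} = \left(m + v\right) \left(-4 + m\right) = \left(-4 + m\right) \left(m + v\right)$)
$\left(Z{\left(3,-7 \right)} + 19\right) q{\left(-6,8 \right)} = \left(\left(\left(-7\right)^{2} - -28 - 12 - 21\right) + 19\right) \left(\left(-6\right)^{2} - 24 - -18 + 8 \left(-6\right)\right) = \left(\left(49 + 28 - 12 - 21\right) + 19\right) \left(36 - 24 + 18 - 48\right) = \left(44 + 19\right) \left(-18\right) = 63 \left(-18\right) = -1134$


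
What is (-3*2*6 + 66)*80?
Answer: 2400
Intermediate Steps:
(-3*2*6 + 66)*80 = (-6*6 + 66)*80 = (-36 + 66)*80 = 30*80 = 2400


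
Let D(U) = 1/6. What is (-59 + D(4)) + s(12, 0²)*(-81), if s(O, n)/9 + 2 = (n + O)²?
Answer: -621461/6 ≈ -1.0358e+5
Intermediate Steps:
D(U) = ⅙
s(O, n) = -18 + 9*(O + n)² (s(O, n) = -18 + 9*(n + O)² = -18 + 9*(O + n)²)
(-59 + D(4)) + s(12, 0²)*(-81) = (-59 + ⅙) + (-18 + 9*(12 + 0²)²)*(-81) = -353/6 + (-18 + 9*(12 + 0)²)*(-81) = -353/6 + (-18 + 9*12²)*(-81) = -353/6 + (-18 + 9*144)*(-81) = -353/6 + (-18 + 1296)*(-81) = -353/6 + 1278*(-81) = -353/6 - 103518 = -621461/6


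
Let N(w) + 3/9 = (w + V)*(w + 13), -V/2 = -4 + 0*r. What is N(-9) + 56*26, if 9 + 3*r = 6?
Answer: 4355/3 ≈ 1451.7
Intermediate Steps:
r = -1 (r = -3 + (1/3)*6 = -3 + 2 = -1)
V = 8 (V = -2*(-4 + 0*(-1)) = -2*(-4 + 0) = -2*(-4) = 8)
N(w) = -1/3 + (8 + w)*(13 + w) (N(w) = -1/3 + (w + 8)*(w + 13) = -1/3 + (8 + w)*(13 + w))
N(-9) + 56*26 = (311/3 + (-9)**2 + 21*(-9)) + 56*26 = (311/3 + 81 - 189) + 1456 = -13/3 + 1456 = 4355/3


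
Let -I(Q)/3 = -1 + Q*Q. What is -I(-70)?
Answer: 14697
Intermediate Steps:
I(Q) = 3 - 3*Q² (I(Q) = -3*(-1 + Q*Q) = -3*(-1 + Q²) = 3 - 3*Q²)
-I(-70) = -(3 - 3*(-70)²) = -(3 - 3*4900) = -(3 - 14700) = -1*(-14697) = 14697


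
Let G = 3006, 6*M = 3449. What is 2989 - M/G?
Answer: 53906155/18036 ≈ 2988.8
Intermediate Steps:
M = 3449/6 (M = (⅙)*3449 = 3449/6 ≈ 574.83)
2989 - M/G = 2989 - 3449/(6*3006) = 2989 - 1*3449/18036 = 2989 - 3449/18036 = 53906155/18036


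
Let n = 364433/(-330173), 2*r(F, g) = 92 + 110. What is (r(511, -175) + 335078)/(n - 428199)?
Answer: -110667055967/141380112860 ≈ -0.78276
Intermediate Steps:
r(F, g) = 101 (r(F, g) = (92 + 110)/2 = (1/2)*202 = 101)
n = -364433/330173 (n = 364433*(-1/330173) = -364433/330173 ≈ -1.1038)
(r(511, -175) + 335078)/(n - 428199) = (101 + 335078)/(-364433/330173 - 428199) = 335179/(-141380112860/330173) = 335179*(-330173/141380112860) = -110667055967/141380112860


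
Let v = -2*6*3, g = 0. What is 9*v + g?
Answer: -324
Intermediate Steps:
v = -36 (v = -12*3 = -36)
9*v + g = 9*(-36) + 0 = -324 + 0 = -324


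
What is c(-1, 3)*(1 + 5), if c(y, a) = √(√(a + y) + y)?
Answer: 6*√(-1 + √2) ≈ 3.8616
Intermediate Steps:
c(y, a) = √(y + √(a + y))
c(-1, 3)*(1 + 5) = √(-1 + √(3 - 1))*(1 + 5) = √(-1 + √2)*6 = 6*√(-1 + √2)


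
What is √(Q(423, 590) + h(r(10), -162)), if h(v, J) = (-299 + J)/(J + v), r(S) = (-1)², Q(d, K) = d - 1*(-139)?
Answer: √14641823/161 ≈ 23.767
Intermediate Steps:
Q(d, K) = 139 + d (Q(d, K) = d + 139 = 139 + d)
r(S) = 1
h(v, J) = (-299 + J)/(J + v)
√(Q(423, 590) + h(r(10), -162)) = √((139 + 423) + (-299 - 162)/(-162 + 1)) = √(562 - 461/(-161)) = √(562 - 1/161*(-461)) = √(562 + 461/161) = √(90943/161) = √14641823/161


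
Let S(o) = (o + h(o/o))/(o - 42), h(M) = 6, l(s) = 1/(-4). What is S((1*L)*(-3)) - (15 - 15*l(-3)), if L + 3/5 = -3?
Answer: -1003/52 ≈ -19.288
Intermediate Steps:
l(s) = -1/4
L = -18/5 (L = -3/5 - 3 = -18/5 ≈ -3.6000)
S(o) = (6 + o)/(-42 + o) (S(o) = (o + 6)/(o - 42) = (6 + o)/(-42 + o))
S((1*L)*(-3)) - (15 - 15*l(-3)) = (6 + (1*(-18/5))*(-3))/(-42 + (1*(-18/5))*(-3)) - (15 - 15*(-1/4)) = (6 - 18/5*(-3))/(-42 - 18/5*(-3)) - (15 + 15/4) = (6 + 54/5)/(-42 + 54/5) - 1*75/4 = (84/5)/(-156/5) - 75/4 = -5/156*84/5 - 75/4 = -7/13 - 75/4 = -1003/52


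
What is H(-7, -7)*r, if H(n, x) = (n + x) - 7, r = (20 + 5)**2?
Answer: -13125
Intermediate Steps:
r = 625 (r = 25**2 = 625)
H(n, x) = -7 + n + x
H(-7, -7)*r = (-7 - 7 - 7)*625 = -21*625 = -13125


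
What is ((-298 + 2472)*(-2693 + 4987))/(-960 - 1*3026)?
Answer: -2493578/1993 ≈ -1251.2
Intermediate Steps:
((-298 + 2472)*(-2693 + 4987))/(-960 - 1*3026) = (2174*2294)/(-960 - 3026) = 4987156/(-3986) = 4987156*(-1/3986) = -2493578/1993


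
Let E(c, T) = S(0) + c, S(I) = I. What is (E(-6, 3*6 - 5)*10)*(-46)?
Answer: 2760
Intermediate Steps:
E(c, T) = c (E(c, T) = 0 + c = c)
(E(-6, 3*6 - 5)*10)*(-46) = -6*10*(-46) = -60*(-46) = 2760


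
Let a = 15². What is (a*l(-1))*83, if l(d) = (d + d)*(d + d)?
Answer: 74700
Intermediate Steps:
a = 225
l(d) = 4*d² (l(d) = (2*d)*(2*d) = 4*d²)
(a*l(-1))*83 = (225*(4*(-1)²))*83 = (225*(4*1))*83 = (225*4)*83 = 900*83 = 74700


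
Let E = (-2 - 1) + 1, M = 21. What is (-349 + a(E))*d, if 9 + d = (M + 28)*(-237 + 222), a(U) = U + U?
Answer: 262632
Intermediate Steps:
E = -2 (E = -3 + 1 = -2)
a(U) = 2*U
d = -744 (d = -9 + (21 + 28)*(-237 + 222) = -9 + 49*(-15) = -9 - 735 = -744)
(-349 + a(E))*d = (-349 + 2*(-2))*(-744) = (-349 - 4)*(-744) = -353*(-744) = 262632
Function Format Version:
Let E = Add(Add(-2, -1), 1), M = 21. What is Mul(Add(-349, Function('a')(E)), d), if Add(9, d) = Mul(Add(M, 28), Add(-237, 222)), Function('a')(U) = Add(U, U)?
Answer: 262632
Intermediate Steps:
E = -2 (E = Add(-3, 1) = -2)
Function('a')(U) = Mul(2, U)
d = -744 (d = Add(-9, Mul(Add(21, 28), Add(-237, 222))) = Add(-9, Mul(49, -15)) = Add(-9, -735) = -744)
Mul(Add(-349, Function('a')(E)), d) = Mul(Add(-349, Mul(2, -2)), -744) = Mul(Add(-349, -4), -744) = Mul(-353, -744) = 262632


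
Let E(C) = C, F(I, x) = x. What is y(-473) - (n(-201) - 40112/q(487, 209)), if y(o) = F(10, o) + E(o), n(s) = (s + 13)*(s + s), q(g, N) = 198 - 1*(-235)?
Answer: -33093914/433 ≈ -76429.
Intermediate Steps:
q(g, N) = 433 (q(g, N) = 198 + 235 = 433)
n(s) = 2*s*(13 + s) (n(s) = (13 + s)*(2*s) = 2*s*(13 + s))
y(o) = 2*o (y(o) = o + o = 2*o)
y(-473) - (n(-201) - 40112/q(487, 209)) = 2*(-473) - (2*(-201)*(13 - 201) - 40112/433) = -946 - (2*(-201)*(-188) - 40112*1/433) = -946 - (75576 - 40112/433) = -946 - 1*32684296/433 = -946 - 32684296/433 = -33093914/433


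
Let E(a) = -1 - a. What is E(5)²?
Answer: 36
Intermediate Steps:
E(5)² = (-1 - 1*5)² = (-1 - 5)² = (-6)² = 36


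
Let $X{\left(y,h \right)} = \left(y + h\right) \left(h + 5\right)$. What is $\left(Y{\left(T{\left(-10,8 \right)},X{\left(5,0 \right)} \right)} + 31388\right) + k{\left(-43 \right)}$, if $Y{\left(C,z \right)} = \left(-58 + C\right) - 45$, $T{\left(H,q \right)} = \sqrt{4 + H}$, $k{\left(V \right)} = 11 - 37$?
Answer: $31259 + i \sqrt{6} \approx 31259.0 + 2.4495 i$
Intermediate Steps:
$k{\left(V \right)} = -26$
$X{\left(y,h \right)} = \left(5 + h\right) \left(h + y\right)$ ($X{\left(y,h \right)} = \left(h + y\right) \left(5 + h\right) = \left(5 + h\right) \left(h + y\right)$)
$Y{\left(C,z \right)} = -103 + C$
$\left(Y{\left(T{\left(-10,8 \right)},X{\left(5,0 \right)} \right)} + 31388\right) + k{\left(-43 \right)} = \left(\left(-103 + \sqrt{4 - 10}\right) + 31388\right) - 26 = \left(\left(-103 + \sqrt{-6}\right) + 31388\right) - 26 = \left(\left(-103 + i \sqrt{6}\right) + 31388\right) - 26 = \left(31285 + i \sqrt{6}\right) - 26 = 31259 + i \sqrt{6}$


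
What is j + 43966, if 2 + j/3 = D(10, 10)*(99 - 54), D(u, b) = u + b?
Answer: 46660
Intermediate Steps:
D(u, b) = b + u
j = 2694 (j = -6 + 3*((10 + 10)*(99 - 54)) = -6 + 3*(20*45) = -6 + 3*900 = -6 + 2700 = 2694)
j + 43966 = 2694 + 43966 = 46660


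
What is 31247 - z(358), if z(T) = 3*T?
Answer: 30173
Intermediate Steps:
31247 - z(358) = 31247 - 3*358 = 31247 - 1*1074 = 31247 - 1074 = 30173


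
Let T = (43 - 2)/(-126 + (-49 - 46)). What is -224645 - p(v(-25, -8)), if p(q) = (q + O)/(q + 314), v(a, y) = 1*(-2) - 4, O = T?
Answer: -15291134493/68068 ≈ -2.2465e+5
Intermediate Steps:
T = -41/221 (T = 41/(-126 - 95) = 41/(-221) = 41*(-1/221) = -41/221 ≈ -0.18552)
O = -41/221 ≈ -0.18552
v(a, y) = -6 (v(a, y) = -2 - 4 = -6)
p(q) = (-41/221 + q)/(314 + q) (p(q) = (q - 41/221)/(q + 314) = (-41/221 + q)/(314 + q))
-224645 - p(v(-25, -8)) = -224645 - (-41/221 - 6)/(314 - 6) = -224645 - (-1367)/(308*221) = -224645 - 1*(-1367/68068) = -224645 + 1367/68068 = -15291134493/68068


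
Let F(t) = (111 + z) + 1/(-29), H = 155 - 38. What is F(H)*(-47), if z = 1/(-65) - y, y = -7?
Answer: -10449792/1885 ≈ -5543.7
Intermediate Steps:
H = 117
z = 454/65 (z = 1/(-65) - 1*(-7) = -1/65 + 7 = 454/65 ≈ 6.9846)
F(t) = 222336/1885 (F(t) = (111 + 454/65) + 1/(-29) = 7669/65 - 1/29 = 222336/1885)
F(H)*(-47) = (222336/1885)*(-47) = -10449792/1885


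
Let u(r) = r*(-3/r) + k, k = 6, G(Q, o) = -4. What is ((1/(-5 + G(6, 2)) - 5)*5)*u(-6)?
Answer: -230/3 ≈ -76.667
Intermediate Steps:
u(r) = 3 (u(r) = r*(-3/r) + 6 = -3 + 6 = 3)
((1/(-5 + G(6, 2)) - 5)*5)*u(-6) = ((1/(-5 - 4) - 5)*5)*3 = ((1/(-9) - 5)*5)*3 = ((-1/9 - 5)*5)*3 = -46/9*5*3 = -230/9*3 = -230/3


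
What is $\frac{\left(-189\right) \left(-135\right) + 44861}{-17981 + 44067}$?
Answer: $\frac{35188}{13043} \approx 2.6978$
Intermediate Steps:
$\frac{\left(-189\right) \left(-135\right) + 44861}{-17981 + 44067} = \frac{25515 + 44861}{26086} = 70376 \cdot \frac{1}{26086} = \frac{35188}{13043}$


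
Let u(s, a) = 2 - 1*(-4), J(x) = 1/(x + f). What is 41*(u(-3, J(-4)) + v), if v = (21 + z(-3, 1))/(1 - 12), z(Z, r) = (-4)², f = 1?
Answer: 1189/11 ≈ 108.09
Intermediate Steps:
z(Z, r) = 16
J(x) = 1/(1 + x) (J(x) = 1/(x + 1) = 1/(1 + x))
u(s, a) = 6 (u(s, a) = 2 + 4 = 6)
v = -37/11 (v = (21 + 16)/(1 - 12) = 37/(-11) = 37*(-1/11) = -37/11 ≈ -3.3636)
41*(u(-3, J(-4)) + v) = 41*(6 - 37/11) = 41*(29/11) = 1189/11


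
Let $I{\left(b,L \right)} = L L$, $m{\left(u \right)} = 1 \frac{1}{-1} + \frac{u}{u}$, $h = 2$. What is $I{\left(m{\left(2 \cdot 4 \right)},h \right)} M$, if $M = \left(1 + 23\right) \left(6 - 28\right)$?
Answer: $-2112$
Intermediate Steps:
$m{\left(u \right)} = 0$ ($m{\left(u \right)} = 1 \left(-1\right) + 1 = -1 + 1 = 0$)
$I{\left(b,L \right)} = L^{2}$
$M = -528$ ($M = 24 \left(-22\right) = -528$)
$I{\left(m{\left(2 \cdot 4 \right)},h \right)} M = 2^{2} \left(-528\right) = 4 \left(-528\right) = -2112$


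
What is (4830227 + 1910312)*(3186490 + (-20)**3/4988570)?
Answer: 10714779945147569070/498857 ≈ 2.1479e+13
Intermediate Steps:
(4830227 + 1910312)*(3186490 + (-20)**3/4988570) = 6740539*(3186490 - 8000*1/4988570) = 6740539*(3186490 - 800/498857) = 6740539*(1589602841130/498857) = 10714779945147569070/498857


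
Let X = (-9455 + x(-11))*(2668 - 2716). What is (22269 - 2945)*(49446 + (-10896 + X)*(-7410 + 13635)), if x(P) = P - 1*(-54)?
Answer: 53035248366504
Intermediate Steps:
x(P) = 54 + P (x(P) = P + 54 = 54 + P)
X = 451776 (X = (-9455 + (54 - 11))*(2668 - 2716) = (-9455 + 43)*(-48) = -9412*(-48) = 451776)
(22269 - 2945)*(49446 + (-10896 + X)*(-7410 + 13635)) = (22269 - 2945)*(49446 + (-10896 + 451776)*(-7410 + 13635)) = 19324*(49446 + 440880*6225) = 19324*(49446 + 2744478000) = 19324*2744527446 = 53035248366504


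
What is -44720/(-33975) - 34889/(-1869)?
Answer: 84595697/4233285 ≈ 19.983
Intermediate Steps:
-44720/(-33975) - 34889/(-1869) = -44720*(-1/33975) - 34889*(-1/1869) = 8944/6795 + 34889/1869 = 84595697/4233285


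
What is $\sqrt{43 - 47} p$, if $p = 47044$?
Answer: $94088 i \approx 94088.0 i$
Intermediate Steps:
$\sqrt{43 - 47} p = \sqrt{43 - 47} \cdot 47044 = \sqrt{-4} \cdot 47044 = 2 i 47044 = 94088 i$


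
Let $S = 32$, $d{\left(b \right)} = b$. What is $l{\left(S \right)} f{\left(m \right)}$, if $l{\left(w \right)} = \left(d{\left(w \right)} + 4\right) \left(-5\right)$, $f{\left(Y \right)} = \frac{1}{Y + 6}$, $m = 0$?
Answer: $-30$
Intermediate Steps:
$f{\left(Y \right)} = \frac{1}{6 + Y}$
$l{\left(w \right)} = -20 - 5 w$ ($l{\left(w \right)} = \left(w + 4\right) \left(-5\right) = \left(4 + w\right) \left(-5\right) = -20 - 5 w$)
$l{\left(S \right)} f{\left(m \right)} = \frac{-20 - 160}{6 + 0} = \frac{-20 - 160}{6} = \left(-180\right) \frac{1}{6} = -30$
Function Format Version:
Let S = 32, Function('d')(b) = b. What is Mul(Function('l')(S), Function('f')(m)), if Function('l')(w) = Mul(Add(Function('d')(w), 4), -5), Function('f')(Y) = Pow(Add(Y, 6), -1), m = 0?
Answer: -30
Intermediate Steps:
Function('f')(Y) = Pow(Add(6, Y), -1)
Function('l')(w) = Add(-20, Mul(-5, w)) (Function('l')(w) = Mul(Add(w, 4), -5) = Mul(Add(4, w), -5) = Add(-20, Mul(-5, w)))
Mul(Function('l')(S), Function('f')(m)) = Mul(Add(-20, Mul(-5, 32)), Pow(Add(6, 0), -1)) = Mul(Add(-20, -160), Pow(6, -1)) = Mul(-180, Rational(1, 6)) = -30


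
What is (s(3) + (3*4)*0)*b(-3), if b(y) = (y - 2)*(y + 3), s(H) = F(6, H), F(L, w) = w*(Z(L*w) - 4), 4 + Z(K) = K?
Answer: 0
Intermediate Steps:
Z(K) = -4 + K
F(L, w) = w*(-8 + L*w) (F(L, w) = w*((-4 + L*w) - 4) = w*(-8 + L*w))
s(H) = H*(-8 + 6*H)
b(y) = (-2 + y)*(3 + y)
(s(3) + (3*4)*0)*b(-3) = (2*3*(-4 + 3*3) + (3*4)*0)*(-6 - 3 + (-3)²) = (2*3*(-4 + 9) + 12*0)*(-6 - 3 + 9) = (2*3*5 + 0)*0 = (30 + 0)*0 = 30*0 = 0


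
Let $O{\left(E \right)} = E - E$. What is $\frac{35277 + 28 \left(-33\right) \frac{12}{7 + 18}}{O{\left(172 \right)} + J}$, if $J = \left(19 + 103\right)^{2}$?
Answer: $\frac{870837}{372100} \approx 2.3403$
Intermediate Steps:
$O{\left(E \right)} = 0$
$J = 14884$ ($J = 122^{2} = 14884$)
$\frac{35277 + 28 \left(-33\right) \frac{12}{7 + 18}}{O{\left(172 \right)} + J} = \frac{35277 + 28 \left(-33\right) \frac{12}{7 + 18}}{0 + 14884} = \frac{35277 - 924 \cdot \frac{12}{25}}{14884} = \left(35277 - 924 \cdot 12 \cdot \frac{1}{25}\right) \frac{1}{14884} = \left(35277 - \frac{11088}{25}\right) \frac{1}{14884} = \frac{870837}{25} \cdot \frac{1}{14884} = \frac{870837}{372100}$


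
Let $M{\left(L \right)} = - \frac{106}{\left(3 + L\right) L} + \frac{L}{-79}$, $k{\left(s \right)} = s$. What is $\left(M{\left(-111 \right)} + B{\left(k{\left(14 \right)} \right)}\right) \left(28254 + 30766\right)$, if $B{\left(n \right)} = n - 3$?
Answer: $\frac{173221722830}{236763} \approx 7.3163 \cdot 10^{5}$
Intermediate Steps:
$B{\left(n \right)} = -3 + n$
$M{\left(L \right)} = - \frac{L}{79} - \frac{106}{L \left(3 + L\right)}$ ($M{\left(L \right)} = - \frac{106}{L \left(3 + L\right)} + L \left(- \frac{1}{79}\right) = - 106 \frac{1}{L \left(3 + L\right)} - \frac{L}{79} = - \frac{106}{L \left(3 + L\right)} - \frac{L}{79} = - \frac{L}{79} - \frac{106}{L \left(3 + L\right)}$)
$\left(M{\left(-111 \right)} + B{\left(k{\left(14 \right)} \right)}\right) \left(28254 + 30766\right) = \left(\frac{-8374 - \left(-111\right)^{3} - 3 \left(-111\right)^{2}}{79 \left(-111\right) \left(3 - 111\right)} + \left(-3 + 14\right)\right) \left(28254 + 30766\right) = \left(\frac{1}{79} \left(- \frac{1}{111}\right) \frac{1}{-108} \left(-8374 - -1367631 - 36963\right) + 11\right) 59020 = \left(\frac{1}{79} \left(- \frac{1}{111}\right) \left(- \frac{1}{108}\right) \left(-8374 + 1367631 - 36963\right) + 11\right) 59020 = \left(\frac{1}{79} \left(- \frac{1}{111}\right) \left(- \frac{1}{108}\right) 1322294 + 11\right) 59020 = \left(\frac{661147}{473526} + 11\right) 59020 = \frac{5869933}{473526} \cdot 59020 = \frac{173221722830}{236763}$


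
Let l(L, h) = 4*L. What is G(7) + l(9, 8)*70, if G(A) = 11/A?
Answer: 17651/7 ≈ 2521.6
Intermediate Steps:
G(7) + l(9, 8)*70 = 11/7 + (4*9)*70 = 11*(1/7) + 36*70 = 11/7 + 2520 = 17651/7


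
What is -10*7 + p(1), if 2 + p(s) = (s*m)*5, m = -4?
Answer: -92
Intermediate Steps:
p(s) = -2 - 20*s (p(s) = -2 + (s*(-4))*5 = -2 - 4*s*5 = -2 - 20*s)
-10*7 + p(1) = -10*7 + (-2 - 20*1) = -70 + (-2 - 20) = -70 - 22 = -92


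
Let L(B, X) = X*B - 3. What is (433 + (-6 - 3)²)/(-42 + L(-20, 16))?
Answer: -514/365 ≈ -1.4082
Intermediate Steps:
L(B, X) = -3 + B*X (L(B, X) = B*X - 3 = -3 + B*X)
(433 + (-6 - 3)²)/(-42 + L(-20, 16)) = (433 + (-6 - 3)²)/(-42 + (-3 - 20*16)) = (433 + (-9)²)/(-42 + (-3 - 320)) = (433 + 81)/(-42 - 323) = 514/(-365) = 514*(-1/365) = -514/365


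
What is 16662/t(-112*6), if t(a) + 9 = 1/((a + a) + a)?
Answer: -33590592/18145 ≈ -1851.2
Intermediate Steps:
t(a) = -9 + 1/(3*a) (t(a) = -9 + 1/((a + a) + a) = -9 + 1/(2*a + a) = -9 + 1/(3*a))
16662/t(-112*6) = 16662/(-9 + 1/(3*((-112*6)))) = 16662/(-9 + (⅓)/(-672)) = 16662/(-9 + (⅓)*(-1/672)) = 16662/(-9 - 1/2016) = 16662/(-18145/2016) = 16662*(-2016/18145) = -33590592/18145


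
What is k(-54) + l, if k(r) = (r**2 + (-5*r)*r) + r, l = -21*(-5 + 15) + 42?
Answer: -11886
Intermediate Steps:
l = -168 (l = -21*10 + 42 = -210 + 42 = -168)
k(r) = r - 4*r**2 (k(r) = (r**2 - 5*r**2) + r = -4*r**2 + r = r - 4*r**2)
k(-54) + l = -54*(1 - 4*(-54)) - 168 = -54*(1 + 216) - 168 = -54*217 - 168 = -11718 - 168 = -11886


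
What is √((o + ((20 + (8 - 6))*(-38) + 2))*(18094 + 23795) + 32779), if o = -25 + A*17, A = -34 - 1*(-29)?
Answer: I*√39510437 ≈ 6285.7*I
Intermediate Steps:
A = -5 (A = -34 + 29 = -5)
o = -110 (o = -25 - 5*17 = -25 - 85 = -110)
√((o + ((20 + (8 - 6))*(-38) + 2))*(18094 + 23795) + 32779) = √((-110 + ((20 + (8 - 6))*(-38) + 2))*(18094 + 23795) + 32779) = √((-110 + ((20 + 2)*(-38) + 2))*41889 + 32779) = √((-110 + (22*(-38) + 2))*41889 + 32779) = √((-110 + (-836 + 2))*41889 + 32779) = √((-110 - 834)*41889 + 32779) = √(-944*41889 + 32779) = √(-39543216 + 32779) = √(-39510437) = I*√39510437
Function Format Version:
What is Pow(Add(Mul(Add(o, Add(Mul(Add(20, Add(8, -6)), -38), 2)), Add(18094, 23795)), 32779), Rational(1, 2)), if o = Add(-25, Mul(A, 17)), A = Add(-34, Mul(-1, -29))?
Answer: Mul(I, Pow(39510437, Rational(1, 2))) ≈ Mul(6285.7, I)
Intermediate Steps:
A = -5 (A = Add(-34, 29) = -5)
o = -110 (o = Add(-25, Mul(-5, 17)) = Add(-25, -85) = -110)
Pow(Add(Mul(Add(o, Add(Mul(Add(20, Add(8, -6)), -38), 2)), Add(18094, 23795)), 32779), Rational(1, 2)) = Pow(Add(Mul(Add(-110, Add(Mul(Add(20, Add(8, -6)), -38), 2)), Add(18094, 23795)), 32779), Rational(1, 2)) = Pow(Add(Mul(Add(-110, Add(Mul(Add(20, 2), -38), 2)), 41889), 32779), Rational(1, 2)) = Pow(Add(Mul(Add(-110, Add(Mul(22, -38), 2)), 41889), 32779), Rational(1, 2)) = Pow(Add(Mul(Add(-110, Add(-836, 2)), 41889), 32779), Rational(1, 2)) = Pow(Add(Mul(Add(-110, -834), 41889), 32779), Rational(1, 2)) = Pow(Add(Mul(-944, 41889), 32779), Rational(1, 2)) = Pow(Add(-39543216, 32779), Rational(1, 2)) = Pow(-39510437, Rational(1, 2)) = Mul(I, Pow(39510437, Rational(1, 2)))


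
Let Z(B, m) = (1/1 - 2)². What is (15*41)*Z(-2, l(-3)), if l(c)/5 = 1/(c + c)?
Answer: 615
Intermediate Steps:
l(c) = 5/(2*c) (l(c) = 5/(c + c) = 5/((2*c)) = 5*(1/(2*c)) = 5/(2*c))
Z(B, m) = 1 (Z(B, m) = (1 - 2)² = (-1)² = 1)
(15*41)*Z(-2, l(-3)) = (15*41)*1 = 615*1 = 615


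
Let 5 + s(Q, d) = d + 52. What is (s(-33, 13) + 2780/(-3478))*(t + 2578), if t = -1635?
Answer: 97081850/1739 ≈ 55826.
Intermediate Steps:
s(Q, d) = 47 + d (s(Q, d) = -5 + (d + 52) = -5 + (52 + d) = 47 + d)
(s(-33, 13) + 2780/(-3478))*(t + 2578) = ((47 + 13) + 2780/(-3478))*(-1635 + 2578) = (60 + 2780*(-1/3478))*943 = (60 - 1390/1739)*943 = (102950/1739)*943 = 97081850/1739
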